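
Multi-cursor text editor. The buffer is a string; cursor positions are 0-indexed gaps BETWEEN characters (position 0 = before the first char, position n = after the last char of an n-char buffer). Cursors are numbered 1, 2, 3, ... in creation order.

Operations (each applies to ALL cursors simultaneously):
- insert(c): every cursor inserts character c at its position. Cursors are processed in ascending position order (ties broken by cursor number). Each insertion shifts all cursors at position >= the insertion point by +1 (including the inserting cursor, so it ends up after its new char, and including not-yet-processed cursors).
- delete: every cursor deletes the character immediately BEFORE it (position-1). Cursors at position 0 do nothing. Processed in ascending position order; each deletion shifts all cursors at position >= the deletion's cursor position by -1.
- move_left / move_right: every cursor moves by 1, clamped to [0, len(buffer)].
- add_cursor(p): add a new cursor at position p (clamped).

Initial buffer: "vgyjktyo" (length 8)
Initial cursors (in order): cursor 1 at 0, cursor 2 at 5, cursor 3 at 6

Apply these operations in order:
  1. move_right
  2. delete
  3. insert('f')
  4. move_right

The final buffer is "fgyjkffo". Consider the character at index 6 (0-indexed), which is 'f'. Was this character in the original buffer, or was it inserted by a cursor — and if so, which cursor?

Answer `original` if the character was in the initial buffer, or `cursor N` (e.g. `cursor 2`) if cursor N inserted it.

After op 1 (move_right): buffer="vgyjktyo" (len 8), cursors c1@1 c2@6 c3@7, authorship ........
After op 2 (delete): buffer="gyjko" (len 5), cursors c1@0 c2@4 c3@4, authorship .....
After op 3 (insert('f')): buffer="fgyjkffo" (len 8), cursors c1@1 c2@7 c3@7, authorship 1....23.
After op 4 (move_right): buffer="fgyjkffo" (len 8), cursors c1@2 c2@8 c3@8, authorship 1....23.
Authorship (.=original, N=cursor N): 1 . . . . 2 3 .
Index 6: author = 3

Answer: cursor 3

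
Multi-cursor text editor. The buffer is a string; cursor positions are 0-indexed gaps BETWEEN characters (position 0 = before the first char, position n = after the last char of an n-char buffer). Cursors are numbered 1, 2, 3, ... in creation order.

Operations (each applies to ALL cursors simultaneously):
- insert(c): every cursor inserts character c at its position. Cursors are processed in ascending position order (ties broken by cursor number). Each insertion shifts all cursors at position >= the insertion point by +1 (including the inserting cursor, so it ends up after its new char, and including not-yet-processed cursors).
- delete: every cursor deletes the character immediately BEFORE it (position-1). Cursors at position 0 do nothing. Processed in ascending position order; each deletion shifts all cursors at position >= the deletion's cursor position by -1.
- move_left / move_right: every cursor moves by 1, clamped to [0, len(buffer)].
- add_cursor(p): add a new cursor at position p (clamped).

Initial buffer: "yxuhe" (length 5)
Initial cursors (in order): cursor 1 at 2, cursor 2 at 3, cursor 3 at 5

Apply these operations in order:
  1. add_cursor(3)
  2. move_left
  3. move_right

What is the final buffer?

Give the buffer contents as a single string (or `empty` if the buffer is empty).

After op 1 (add_cursor(3)): buffer="yxuhe" (len 5), cursors c1@2 c2@3 c4@3 c3@5, authorship .....
After op 2 (move_left): buffer="yxuhe" (len 5), cursors c1@1 c2@2 c4@2 c3@4, authorship .....
After op 3 (move_right): buffer="yxuhe" (len 5), cursors c1@2 c2@3 c4@3 c3@5, authorship .....

Answer: yxuhe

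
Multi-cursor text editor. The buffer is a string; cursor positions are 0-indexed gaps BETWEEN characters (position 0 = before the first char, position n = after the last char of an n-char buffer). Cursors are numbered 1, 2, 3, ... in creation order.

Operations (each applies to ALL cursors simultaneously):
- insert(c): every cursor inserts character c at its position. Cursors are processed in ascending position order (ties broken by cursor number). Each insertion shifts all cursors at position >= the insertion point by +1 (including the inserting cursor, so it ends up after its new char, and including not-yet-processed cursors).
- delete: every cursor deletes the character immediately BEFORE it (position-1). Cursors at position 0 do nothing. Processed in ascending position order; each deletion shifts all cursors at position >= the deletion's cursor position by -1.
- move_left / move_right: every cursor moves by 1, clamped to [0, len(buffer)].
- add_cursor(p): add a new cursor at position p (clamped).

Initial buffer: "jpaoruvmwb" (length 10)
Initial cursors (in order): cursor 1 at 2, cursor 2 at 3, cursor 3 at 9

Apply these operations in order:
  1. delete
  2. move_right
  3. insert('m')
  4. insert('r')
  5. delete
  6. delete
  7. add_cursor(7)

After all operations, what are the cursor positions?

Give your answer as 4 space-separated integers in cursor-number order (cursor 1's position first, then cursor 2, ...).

Answer: 2 2 7 7

Derivation:
After op 1 (delete): buffer="joruvmb" (len 7), cursors c1@1 c2@1 c3@6, authorship .......
After op 2 (move_right): buffer="joruvmb" (len 7), cursors c1@2 c2@2 c3@7, authorship .......
After op 3 (insert('m')): buffer="jommruvmbm" (len 10), cursors c1@4 c2@4 c3@10, authorship ..12.....3
After op 4 (insert('r')): buffer="jommrrruvmbmr" (len 13), cursors c1@6 c2@6 c3@13, authorship ..1212.....33
After op 5 (delete): buffer="jommruvmbm" (len 10), cursors c1@4 c2@4 c3@10, authorship ..12.....3
After op 6 (delete): buffer="joruvmb" (len 7), cursors c1@2 c2@2 c3@7, authorship .......
After op 7 (add_cursor(7)): buffer="joruvmb" (len 7), cursors c1@2 c2@2 c3@7 c4@7, authorship .......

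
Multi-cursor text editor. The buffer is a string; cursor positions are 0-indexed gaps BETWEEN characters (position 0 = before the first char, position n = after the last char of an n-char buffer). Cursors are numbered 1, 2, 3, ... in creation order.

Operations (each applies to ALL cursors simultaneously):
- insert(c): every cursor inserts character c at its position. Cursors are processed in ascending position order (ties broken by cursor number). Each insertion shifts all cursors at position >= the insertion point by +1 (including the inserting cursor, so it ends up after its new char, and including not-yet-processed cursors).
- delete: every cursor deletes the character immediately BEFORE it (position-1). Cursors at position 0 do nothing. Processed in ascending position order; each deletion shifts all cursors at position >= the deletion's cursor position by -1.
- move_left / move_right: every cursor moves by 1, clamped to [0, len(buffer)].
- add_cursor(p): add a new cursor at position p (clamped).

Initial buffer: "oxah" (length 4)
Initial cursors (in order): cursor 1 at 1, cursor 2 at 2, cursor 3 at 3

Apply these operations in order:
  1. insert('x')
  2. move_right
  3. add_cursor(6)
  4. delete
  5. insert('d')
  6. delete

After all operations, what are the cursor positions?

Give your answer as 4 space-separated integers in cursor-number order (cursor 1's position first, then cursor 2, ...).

After op 1 (insert('x')): buffer="oxxxaxh" (len 7), cursors c1@2 c2@4 c3@6, authorship .1.2.3.
After op 2 (move_right): buffer="oxxxaxh" (len 7), cursors c1@3 c2@5 c3@7, authorship .1.2.3.
After op 3 (add_cursor(6)): buffer="oxxxaxh" (len 7), cursors c1@3 c2@5 c4@6 c3@7, authorship .1.2.3.
After op 4 (delete): buffer="oxx" (len 3), cursors c1@2 c2@3 c3@3 c4@3, authorship .12
After op 5 (insert('d')): buffer="oxdxddd" (len 7), cursors c1@3 c2@7 c3@7 c4@7, authorship .112234
After op 6 (delete): buffer="oxx" (len 3), cursors c1@2 c2@3 c3@3 c4@3, authorship .12

Answer: 2 3 3 3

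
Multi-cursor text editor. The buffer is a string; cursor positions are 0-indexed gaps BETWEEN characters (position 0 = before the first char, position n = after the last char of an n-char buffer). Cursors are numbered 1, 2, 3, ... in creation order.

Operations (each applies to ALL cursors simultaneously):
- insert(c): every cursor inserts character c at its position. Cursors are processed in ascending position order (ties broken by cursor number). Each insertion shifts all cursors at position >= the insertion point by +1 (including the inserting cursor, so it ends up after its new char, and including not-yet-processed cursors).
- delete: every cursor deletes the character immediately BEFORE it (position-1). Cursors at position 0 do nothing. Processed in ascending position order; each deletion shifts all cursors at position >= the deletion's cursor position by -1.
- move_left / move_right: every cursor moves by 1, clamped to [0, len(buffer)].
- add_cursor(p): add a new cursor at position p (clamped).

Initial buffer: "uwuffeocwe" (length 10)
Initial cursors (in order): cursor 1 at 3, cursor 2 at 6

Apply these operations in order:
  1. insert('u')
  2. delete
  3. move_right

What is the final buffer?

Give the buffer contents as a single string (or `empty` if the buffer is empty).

After op 1 (insert('u')): buffer="uwuuffeuocwe" (len 12), cursors c1@4 c2@8, authorship ...1...2....
After op 2 (delete): buffer="uwuffeocwe" (len 10), cursors c1@3 c2@6, authorship ..........
After op 3 (move_right): buffer="uwuffeocwe" (len 10), cursors c1@4 c2@7, authorship ..........

Answer: uwuffeocwe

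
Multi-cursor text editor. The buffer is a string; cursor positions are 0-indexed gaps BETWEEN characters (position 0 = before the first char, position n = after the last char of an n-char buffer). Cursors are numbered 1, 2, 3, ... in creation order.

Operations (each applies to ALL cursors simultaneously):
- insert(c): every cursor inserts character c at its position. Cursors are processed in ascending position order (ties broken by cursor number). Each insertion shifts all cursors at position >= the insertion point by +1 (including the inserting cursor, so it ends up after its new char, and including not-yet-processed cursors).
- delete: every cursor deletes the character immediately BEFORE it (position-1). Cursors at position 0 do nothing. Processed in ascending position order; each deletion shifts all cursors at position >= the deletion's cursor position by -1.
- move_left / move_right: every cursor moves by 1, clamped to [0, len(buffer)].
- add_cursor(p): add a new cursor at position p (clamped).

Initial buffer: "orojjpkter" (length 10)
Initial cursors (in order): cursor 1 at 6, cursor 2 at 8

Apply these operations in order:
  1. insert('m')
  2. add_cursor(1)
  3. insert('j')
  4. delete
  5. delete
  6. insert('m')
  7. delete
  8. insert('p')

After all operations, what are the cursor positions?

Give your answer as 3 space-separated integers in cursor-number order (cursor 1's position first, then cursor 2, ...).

After op 1 (insert('m')): buffer="orojjpmktmer" (len 12), cursors c1@7 c2@10, authorship ......1..2..
After op 2 (add_cursor(1)): buffer="orojjpmktmer" (len 12), cursors c3@1 c1@7 c2@10, authorship ......1..2..
After op 3 (insert('j')): buffer="ojrojjpmjktmjer" (len 15), cursors c3@2 c1@9 c2@13, authorship .3.....11..22..
After op 4 (delete): buffer="orojjpmktmer" (len 12), cursors c3@1 c1@7 c2@10, authorship ......1..2..
After op 5 (delete): buffer="rojjpkter" (len 9), cursors c3@0 c1@5 c2@7, authorship .........
After op 6 (insert('m')): buffer="mrojjpmktmer" (len 12), cursors c3@1 c1@7 c2@10, authorship 3.....1..2..
After op 7 (delete): buffer="rojjpkter" (len 9), cursors c3@0 c1@5 c2@7, authorship .........
After op 8 (insert('p')): buffer="projjppktper" (len 12), cursors c3@1 c1@7 c2@10, authorship 3.....1..2..

Answer: 7 10 1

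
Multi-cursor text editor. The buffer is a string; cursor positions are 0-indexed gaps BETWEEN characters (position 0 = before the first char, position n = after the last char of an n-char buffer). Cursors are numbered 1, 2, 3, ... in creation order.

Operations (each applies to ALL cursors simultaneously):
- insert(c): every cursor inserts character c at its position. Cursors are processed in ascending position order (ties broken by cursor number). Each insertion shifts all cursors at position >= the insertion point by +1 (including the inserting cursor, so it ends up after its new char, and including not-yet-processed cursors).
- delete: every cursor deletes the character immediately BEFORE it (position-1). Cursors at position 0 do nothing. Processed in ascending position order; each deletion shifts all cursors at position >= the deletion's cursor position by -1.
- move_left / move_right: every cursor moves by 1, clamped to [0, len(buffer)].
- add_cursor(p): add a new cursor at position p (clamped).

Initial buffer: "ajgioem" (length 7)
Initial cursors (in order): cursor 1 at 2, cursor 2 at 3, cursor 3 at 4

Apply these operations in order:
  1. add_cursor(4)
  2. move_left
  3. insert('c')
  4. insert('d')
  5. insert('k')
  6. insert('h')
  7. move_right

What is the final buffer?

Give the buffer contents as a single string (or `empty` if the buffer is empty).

Answer: acdkhjcdkhgccddkkhhioem

Derivation:
After op 1 (add_cursor(4)): buffer="ajgioem" (len 7), cursors c1@2 c2@3 c3@4 c4@4, authorship .......
After op 2 (move_left): buffer="ajgioem" (len 7), cursors c1@1 c2@2 c3@3 c4@3, authorship .......
After op 3 (insert('c')): buffer="acjcgccioem" (len 11), cursors c1@2 c2@4 c3@7 c4@7, authorship .1.2.34....
After op 4 (insert('d')): buffer="acdjcdgccddioem" (len 15), cursors c1@3 c2@6 c3@11 c4@11, authorship .11.22.3434....
After op 5 (insert('k')): buffer="acdkjcdkgccddkkioem" (len 19), cursors c1@4 c2@8 c3@15 c4@15, authorship .111.222.343434....
After op 6 (insert('h')): buffer="acdkhjcdkhgccddkkhhioem" (len 23), cursors c1@5 c2@10 c3@19 c4@19, authorship .1111.2222.34343434....
After op 7 (move_right): buffer="acdkhjcdkhgccddkkhhioem" (len 23), cursors c1@6 c2@11 c3@20 c4@20, authorship .1111.2222.34343434....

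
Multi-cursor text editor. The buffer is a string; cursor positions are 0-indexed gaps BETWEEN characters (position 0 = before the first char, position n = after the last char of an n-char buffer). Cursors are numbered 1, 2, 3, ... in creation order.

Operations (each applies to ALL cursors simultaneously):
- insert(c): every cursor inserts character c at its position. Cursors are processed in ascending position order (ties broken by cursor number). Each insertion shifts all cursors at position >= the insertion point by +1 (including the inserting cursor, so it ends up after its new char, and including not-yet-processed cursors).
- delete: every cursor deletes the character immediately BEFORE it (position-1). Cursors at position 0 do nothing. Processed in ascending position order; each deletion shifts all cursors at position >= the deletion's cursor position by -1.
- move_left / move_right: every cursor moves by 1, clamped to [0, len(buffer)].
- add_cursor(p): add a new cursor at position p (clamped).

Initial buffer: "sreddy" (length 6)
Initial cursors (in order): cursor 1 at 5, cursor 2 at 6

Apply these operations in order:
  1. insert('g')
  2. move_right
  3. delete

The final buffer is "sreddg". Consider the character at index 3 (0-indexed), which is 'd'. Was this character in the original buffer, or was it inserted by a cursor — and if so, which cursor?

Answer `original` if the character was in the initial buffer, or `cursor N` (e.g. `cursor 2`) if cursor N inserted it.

Answer: original

Derivation:
After op 1 (insert('g')): buffer="sreddgyg" (len 8), cursors c1@6 c2@8, authorship .....1.2
After op 2 (move_right): buffer="sreddgyg" (len 8), cursors c1@7 c2@8, authorship .....1.2
After op 3 (delete): buffer="sreddg" (len 6), cursors c1@6 c2@6, authorship .....1
Authorship (.=original, N=cursor N): . . . . . 1
Index 3: author = original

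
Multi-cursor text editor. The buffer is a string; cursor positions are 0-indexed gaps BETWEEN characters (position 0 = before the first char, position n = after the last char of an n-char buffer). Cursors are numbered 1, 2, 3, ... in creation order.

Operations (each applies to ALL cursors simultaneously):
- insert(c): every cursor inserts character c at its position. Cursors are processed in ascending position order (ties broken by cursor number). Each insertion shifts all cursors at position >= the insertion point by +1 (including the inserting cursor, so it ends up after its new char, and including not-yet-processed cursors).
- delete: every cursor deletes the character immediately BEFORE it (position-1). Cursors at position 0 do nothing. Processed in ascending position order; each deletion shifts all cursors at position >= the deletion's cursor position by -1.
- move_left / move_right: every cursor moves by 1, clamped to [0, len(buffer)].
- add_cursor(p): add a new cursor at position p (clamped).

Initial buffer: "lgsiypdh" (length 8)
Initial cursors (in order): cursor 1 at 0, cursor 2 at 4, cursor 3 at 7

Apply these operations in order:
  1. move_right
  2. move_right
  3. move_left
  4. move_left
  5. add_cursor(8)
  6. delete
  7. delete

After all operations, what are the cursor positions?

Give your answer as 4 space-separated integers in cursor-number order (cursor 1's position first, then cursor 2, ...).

Answer: 0 2 2 2

Derivation:
After op 1 (move_right): buffer="lgsiypdh" (len 8), cursors c1@1 c2@5 c3@8, authorship ........
After op 2 (move_right): buffer="lgsiypdh" (len 8), cursors c1@2 c2@6 c3@8, authorship ........
After op 3 (move_left): buffer="lgsiypdh" (len 8), cursors c1@1 c2@5 c3@7, authorship ........
After op 4 (move_left): buffer="lgsiypdh" (len 8), cursors c1@0 c2@4 c3@6, authorship ........
After op 5 (add_cursor(8)): buffer="lgsiypdh" (len 8), cursors c1@0 c2@4 c3@6 c4@8, authorship ........
After op 6 (delete): buffer="lgsyd" (len 5), cursors c1@0 c2@3 c3@4 c4@5, authorship .....
After op 7 (delete): buffer="lg" (len 2), cursors c1@0 c2@2 c3@2 c4@2, authorship ..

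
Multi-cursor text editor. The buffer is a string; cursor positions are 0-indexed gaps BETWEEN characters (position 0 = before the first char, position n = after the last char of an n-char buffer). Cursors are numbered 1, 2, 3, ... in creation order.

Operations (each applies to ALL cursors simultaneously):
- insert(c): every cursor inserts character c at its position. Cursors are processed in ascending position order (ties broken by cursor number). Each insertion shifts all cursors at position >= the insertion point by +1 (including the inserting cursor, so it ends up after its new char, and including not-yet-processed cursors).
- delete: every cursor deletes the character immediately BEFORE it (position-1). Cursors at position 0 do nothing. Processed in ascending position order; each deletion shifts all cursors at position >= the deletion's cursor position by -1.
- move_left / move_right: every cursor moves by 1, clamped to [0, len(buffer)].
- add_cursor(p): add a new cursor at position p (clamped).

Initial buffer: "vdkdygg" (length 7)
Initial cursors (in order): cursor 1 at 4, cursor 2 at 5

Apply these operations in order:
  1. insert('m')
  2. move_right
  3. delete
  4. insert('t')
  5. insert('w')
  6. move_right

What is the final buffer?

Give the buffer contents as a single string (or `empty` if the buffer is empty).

Answer: vdkdmtwmtwg

Derivation:
After op 1 (insert('m')): buffer="vdkdmymgg" (len 9), cursors c1@5 c2@7, authorship ....1.2..
After op 2 (move_right): buffer="vdkdmymgg" (len 9), cursors c1@6 c2@8, authorship ....1.2..
After op 3 (delete): buffer="vdkdmmg" (len 7), cursors c1@5 c2@6, authorship ....12.
After op 4 (insert('t')): buffer="vdkdmtmtg" (len 9), cursors c1@6 c2@8, authorship ....1122.
After op 5 (insert('w')): buffer="vdkdmtwmtwg" (len 11), cursors c1@7 c2@10, authorship ....111222.
After op 6 (move_right): buffer="vdkdmtwmtwg" (len 11), cursors c1@8 c2@11, authorship ....111222.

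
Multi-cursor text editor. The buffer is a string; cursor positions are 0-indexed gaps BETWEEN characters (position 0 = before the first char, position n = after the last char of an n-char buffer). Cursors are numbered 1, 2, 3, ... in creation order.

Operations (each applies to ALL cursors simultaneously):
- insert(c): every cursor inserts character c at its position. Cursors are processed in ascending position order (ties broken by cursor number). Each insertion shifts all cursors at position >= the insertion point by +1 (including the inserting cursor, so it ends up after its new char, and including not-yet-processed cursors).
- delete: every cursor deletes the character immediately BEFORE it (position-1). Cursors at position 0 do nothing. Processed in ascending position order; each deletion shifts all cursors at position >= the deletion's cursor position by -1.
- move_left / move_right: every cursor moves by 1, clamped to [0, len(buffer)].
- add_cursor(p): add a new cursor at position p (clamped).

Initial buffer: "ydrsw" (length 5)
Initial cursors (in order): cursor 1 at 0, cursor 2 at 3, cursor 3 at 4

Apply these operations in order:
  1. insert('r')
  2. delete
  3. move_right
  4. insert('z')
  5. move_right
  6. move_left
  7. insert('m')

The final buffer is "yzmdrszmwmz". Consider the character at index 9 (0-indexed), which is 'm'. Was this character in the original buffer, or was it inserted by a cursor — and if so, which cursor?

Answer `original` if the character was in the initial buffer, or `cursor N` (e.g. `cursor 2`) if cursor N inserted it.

After op 1 (insert('r')): buffer="rydrrsrw" (len 8), cursors c1@1 c2@5 c3@7, authorship 1...2.3.
After op 2 (delete): buffer="ydrsw" (len 5), cursors c1@0 c2@3 c3@4, authorship .....
After op 3 (move_right): buffer="ydrsw" (len 5), cursors c1@1 c2@4 c3@5, authorship .....
After op 4 (insert('z')): buffer="yzdrszwz" (len 8), cursors c1@2 c2@6 c3@8, authorship .1...2.3
After op 5 (move_right): buffer="yzdrszwz" (len 8), cursors c1@3 c2@7 c3@8, authorship .1...2.3
After op 6 (move_left): buffer="yzdrszwz" (len 8), cursors c1@2 c2@6 c3@7, authorship .1...2.3
After op 7 (insert('m')): buffer="yzmdrszmwmz" (len 11), cursors c1@3 c2@8 c3@10, authorship .11...22.33
Authorship (.=original, N=cursor N): . 1 1 . . . 2 2 . 3 3
Index 9: author = 3

Answer: cursor 3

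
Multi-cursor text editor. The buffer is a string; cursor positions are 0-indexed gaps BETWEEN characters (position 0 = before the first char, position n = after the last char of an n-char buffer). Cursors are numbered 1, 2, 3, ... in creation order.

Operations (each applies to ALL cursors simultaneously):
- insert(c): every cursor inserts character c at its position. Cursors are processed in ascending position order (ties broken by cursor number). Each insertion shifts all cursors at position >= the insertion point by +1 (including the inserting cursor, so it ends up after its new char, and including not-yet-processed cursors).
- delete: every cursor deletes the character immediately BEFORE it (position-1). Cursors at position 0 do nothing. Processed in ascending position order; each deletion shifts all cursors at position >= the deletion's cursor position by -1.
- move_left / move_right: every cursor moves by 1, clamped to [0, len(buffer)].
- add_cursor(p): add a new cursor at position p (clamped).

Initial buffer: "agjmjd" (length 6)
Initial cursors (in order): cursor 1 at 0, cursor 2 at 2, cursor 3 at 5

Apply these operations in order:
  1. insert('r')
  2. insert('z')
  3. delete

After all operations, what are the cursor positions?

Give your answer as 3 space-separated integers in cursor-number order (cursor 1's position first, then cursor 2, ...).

After op 1 (insert('r')): buffer="ragrjmjrd" (len 9), cursors c1@1 c2@4 c3@8, authorship 1..2...3.
After op 2 (insert('z')): buffer="rzagrzjmjrzd" (len 12), cursors c1@2 c2@6 c3@11, authorship 11..22...33.
After op 3 (delete): buffer="ragrjmjrd" (len 9), cursors c1@1 c2@4 c3@8, authorship 1..2...3.

Answer: 1 4 8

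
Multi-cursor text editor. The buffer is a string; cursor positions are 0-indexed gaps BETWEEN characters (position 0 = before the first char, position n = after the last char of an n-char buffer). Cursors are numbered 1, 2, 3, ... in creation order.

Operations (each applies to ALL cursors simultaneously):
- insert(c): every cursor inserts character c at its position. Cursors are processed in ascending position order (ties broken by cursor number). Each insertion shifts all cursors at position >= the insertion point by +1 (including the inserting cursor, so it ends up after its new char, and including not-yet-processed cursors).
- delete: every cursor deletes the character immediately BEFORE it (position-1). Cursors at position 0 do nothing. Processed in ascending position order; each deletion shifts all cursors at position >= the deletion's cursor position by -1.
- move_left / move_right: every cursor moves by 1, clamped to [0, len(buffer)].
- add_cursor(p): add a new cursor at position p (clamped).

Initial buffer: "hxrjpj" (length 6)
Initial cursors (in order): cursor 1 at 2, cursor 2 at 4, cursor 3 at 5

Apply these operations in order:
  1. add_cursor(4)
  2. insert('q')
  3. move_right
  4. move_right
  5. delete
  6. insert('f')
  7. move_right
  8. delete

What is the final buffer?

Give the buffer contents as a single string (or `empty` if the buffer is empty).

After op 1 (add_cursor(4)): buffer="hxrjpj" (len 6), cursors c1@2 c2@4 c4@4 c3@5, authorship ......
After op 2 (insert('q')): buffer="hxqrjqqpqj" (len 10), cursors c1@3 c2@7 c4@7 c3@9, authorship ..1..24.3.
After op 3 (move_right): buffer="hxqrjqqpqj" (len 10), cursors c1@4 c2@8 c4@8 c3@10, authorship ..1..24.3.
After op 4 (move_right): buffer="hxqrjqqpqj" (len 10), cursors c1@5 c2@9 c4@9 c3@10, authorship ..1..24.3.
After op 5 (delete): buffer="hxqrqq" (len 6), cursors c1@4 c2@6 c3@6 c4@6, authorship ..1.24
After op 6 (insert('f')): buffer="hxqrfqqfff" (len 10), cursors c1@5 c2@10 c3@10 c4@10, authorship ..1.124234
After op 7 (move_right): buffer="hxqrfqqfff" (len 10), cursors c1@6 c2@10 c3@10 c4@10, authorship ..1.124234
After op 8 (delete): buffer="hxqrfq" (len 6), cursors c1@5 c2@6 c3@6 c4@6, authorship ..1.14

Answer: hxqrfq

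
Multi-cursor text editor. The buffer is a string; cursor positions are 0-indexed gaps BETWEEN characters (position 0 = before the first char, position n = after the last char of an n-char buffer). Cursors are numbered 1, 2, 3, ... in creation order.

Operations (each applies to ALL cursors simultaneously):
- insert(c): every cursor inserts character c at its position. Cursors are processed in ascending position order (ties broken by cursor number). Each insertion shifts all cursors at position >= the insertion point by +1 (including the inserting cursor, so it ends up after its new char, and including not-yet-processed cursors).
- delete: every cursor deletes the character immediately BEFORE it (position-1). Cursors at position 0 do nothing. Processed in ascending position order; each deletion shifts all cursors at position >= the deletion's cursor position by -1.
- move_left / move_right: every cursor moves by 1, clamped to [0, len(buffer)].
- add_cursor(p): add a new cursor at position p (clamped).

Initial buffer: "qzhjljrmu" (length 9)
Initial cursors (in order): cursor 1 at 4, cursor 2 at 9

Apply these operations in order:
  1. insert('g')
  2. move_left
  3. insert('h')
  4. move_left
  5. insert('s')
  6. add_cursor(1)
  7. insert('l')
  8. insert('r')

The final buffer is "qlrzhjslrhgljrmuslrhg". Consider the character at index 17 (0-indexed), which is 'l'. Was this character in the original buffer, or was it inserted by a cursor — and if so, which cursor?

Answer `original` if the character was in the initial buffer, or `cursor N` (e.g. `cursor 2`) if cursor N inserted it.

Answer: cursor 2

Derivation:
After op 1 (insert('g')): buffer="qzhjgljrmug" (len 11), cursors c1@5 c2@11, authorship ....1.....2
After op 2 (move_left): buffer="qzhjgljrmug" (len 11), cursors c1@4 c2@10, authorship ....1.....2
After op 3 (insert('h')): buffer="qzhjhgljrmuhg" (len 13), cursors c1@5 c2@12, authorship ....11.....22
After op 4 (move_left): buffer="qzhjhgljrmuhg" (len 13), cursors c1@4 c2@11, authorship ....11.....22
After op 5 (insert('s')): buffer="qzhjshgljrmushg" (len 15), cursors c1@5 c2@13, authorship ....111.....222
After op 6 (add_cursor(1)): buffer="qzhjshgljrmushg" (len 15), cursors c3@1 c1@5 c2@13, authorship ....111.....222
After op 7 (insert('l')): buffer="qlzhjslhgljrmuslhg" (len 18), cursors c3@2 c1@7 c2@16, authorship .3...1111.....2222
After op 8 (insert('r')): buffer="qlrzhjslrhgljrmuslrhg" (len 21), cursors c3@3 c1@9 c2@19, authorship .33...11111.....22222
Authorship (.=original, N=cursor N): . 3 3 . . . 1 1 1 1 1 . . . . . 2 2 2 2 2
Index 17: author = 2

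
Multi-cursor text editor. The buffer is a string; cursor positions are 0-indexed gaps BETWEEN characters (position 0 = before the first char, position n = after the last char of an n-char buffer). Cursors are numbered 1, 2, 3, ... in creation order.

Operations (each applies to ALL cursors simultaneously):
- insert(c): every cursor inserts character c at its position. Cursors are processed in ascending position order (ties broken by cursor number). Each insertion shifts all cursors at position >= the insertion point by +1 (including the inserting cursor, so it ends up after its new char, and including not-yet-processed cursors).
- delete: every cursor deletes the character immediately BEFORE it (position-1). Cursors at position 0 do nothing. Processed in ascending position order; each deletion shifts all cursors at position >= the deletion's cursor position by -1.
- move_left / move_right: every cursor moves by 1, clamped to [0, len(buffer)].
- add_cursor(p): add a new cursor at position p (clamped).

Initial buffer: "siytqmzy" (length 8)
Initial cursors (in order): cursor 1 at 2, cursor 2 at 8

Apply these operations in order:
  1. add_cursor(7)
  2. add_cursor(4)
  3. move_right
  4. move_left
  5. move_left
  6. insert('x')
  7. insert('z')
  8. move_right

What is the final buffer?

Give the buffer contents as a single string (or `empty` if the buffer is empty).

After op 1 (add_cursor(7)): buffer="siytqmzy" (len 8), cursors c1@2 c3@7 c2@8, authorship ........
After op 2 (add_cursor(4)): buffer="siytqmzy" (len 8), cursors c1@2 c4@4 c3@7 c2@8, authorship ........
After op 3 (move_right): buffer="siytqmzy" (len 8), cursors c1@3 c4@5 c2@8 c3@8, authorship ........
After op 4 (move_left): buffer="siytqmzy" (len 8), cursors c1@2 c4@4 c2@7 c3@7, authorship ........
After op 5 (move_left): buffer="siytqmzy" (len 8), cursors c1@1 c4@3 c2@6 c3@6, authorship ........
After op 6 (insert('x')): buffer="sxiyxtqmxxzy" (len 12), cursors c1@2 c4@5 c2@10 c3@10, authorship .1..4...23..
After op 7 (insert('z')): buffer="sxziyxztqmxxzzzy" (len 16), cursors c1@3 c4@7 c2@14 c3@14, authorship .11..44...2323..
After op 8 (move_right): buffer="sxziyxztqmxxzzzy" (len 16), cursors c1@4 c4@8 c2@15 c3@15, authorship .11..44...2323..

Answer: sxziyxztqmxxzzzy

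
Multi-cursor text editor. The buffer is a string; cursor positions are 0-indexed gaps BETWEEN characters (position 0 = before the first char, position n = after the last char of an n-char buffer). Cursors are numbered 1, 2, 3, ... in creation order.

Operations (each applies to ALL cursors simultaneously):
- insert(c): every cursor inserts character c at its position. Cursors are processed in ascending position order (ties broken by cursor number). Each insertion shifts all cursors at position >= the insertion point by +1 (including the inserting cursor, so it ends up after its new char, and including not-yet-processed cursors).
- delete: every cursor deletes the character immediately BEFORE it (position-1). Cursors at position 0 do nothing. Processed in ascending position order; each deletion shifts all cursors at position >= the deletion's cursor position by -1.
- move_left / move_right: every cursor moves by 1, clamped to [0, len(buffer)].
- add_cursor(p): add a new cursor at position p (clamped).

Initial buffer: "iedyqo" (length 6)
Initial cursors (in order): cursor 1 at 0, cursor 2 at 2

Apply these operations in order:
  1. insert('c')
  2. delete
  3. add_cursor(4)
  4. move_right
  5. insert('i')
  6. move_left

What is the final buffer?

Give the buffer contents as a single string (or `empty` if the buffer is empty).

Answer: iiediyqio

Derivation:
After op 1 (insert('c')): buffer="ciecdyqo" (len 8), cursors c1@1 c2@4, authorship 1..2....
After op 2 (delete): buffer="iedyqo" (len 6), cursors c1@0 c2@2, authorship ......
After op 3 (add_cursor(4)): buffer="iedyqo" (len 6), cursors c1@0 c2@2 c3@4, authorship ......
After op 4 (move_right): buffer="iedyqo" (len 6), cursors c1@1 c2@3 c3@5, authorship ......
After op 5 (insert('i')): buffer="iiediyqio" (len 9), cursors c1@2 c2@5 c3@8, authorship .1..2..3.
After op 6 (move_left): buffer="iiediyqio" (len 9), cursors c1@1 c2@4 c3@7, authorship .1..2..3.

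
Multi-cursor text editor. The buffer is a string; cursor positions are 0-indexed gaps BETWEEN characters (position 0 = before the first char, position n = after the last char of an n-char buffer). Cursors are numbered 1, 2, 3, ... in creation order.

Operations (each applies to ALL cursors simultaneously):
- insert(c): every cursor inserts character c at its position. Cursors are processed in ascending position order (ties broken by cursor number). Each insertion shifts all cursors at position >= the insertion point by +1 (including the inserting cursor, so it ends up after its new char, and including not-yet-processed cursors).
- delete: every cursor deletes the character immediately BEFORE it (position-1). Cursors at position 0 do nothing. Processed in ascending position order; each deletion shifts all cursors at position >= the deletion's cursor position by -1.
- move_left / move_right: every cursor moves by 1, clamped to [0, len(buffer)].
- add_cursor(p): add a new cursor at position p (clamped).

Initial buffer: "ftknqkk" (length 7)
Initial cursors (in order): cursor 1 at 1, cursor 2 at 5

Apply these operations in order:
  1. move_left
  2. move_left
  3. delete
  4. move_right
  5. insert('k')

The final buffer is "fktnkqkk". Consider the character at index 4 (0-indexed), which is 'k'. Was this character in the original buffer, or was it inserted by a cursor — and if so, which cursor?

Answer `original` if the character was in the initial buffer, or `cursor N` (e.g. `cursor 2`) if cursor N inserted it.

After op 1 (move_left): buffer="ftknqkk" (len 7), cursors c1@0 c2@4, authorship .......
After op 2 (move_left): buffer="ftknqkk" (len 7), cursors c1@0 c2@3, authorship .......
After op 3 (delete): buffer="ftnqkk" (len 6), cursors c1@0 c2@2, authorship ......
After op 4 (move_right): buffer="ftnqkk" (len 6), cursors c1@1 c2@3, authorship ......
After op 5 (insert('k')): buffer="fktnkqkk" (len 8), cursors c1@2 c2@5, authorship .1..2...
Authorship (.=original, N=cursor N): . 1 . . 2 . . .
Index 4: author = 2

Answer: cursor 2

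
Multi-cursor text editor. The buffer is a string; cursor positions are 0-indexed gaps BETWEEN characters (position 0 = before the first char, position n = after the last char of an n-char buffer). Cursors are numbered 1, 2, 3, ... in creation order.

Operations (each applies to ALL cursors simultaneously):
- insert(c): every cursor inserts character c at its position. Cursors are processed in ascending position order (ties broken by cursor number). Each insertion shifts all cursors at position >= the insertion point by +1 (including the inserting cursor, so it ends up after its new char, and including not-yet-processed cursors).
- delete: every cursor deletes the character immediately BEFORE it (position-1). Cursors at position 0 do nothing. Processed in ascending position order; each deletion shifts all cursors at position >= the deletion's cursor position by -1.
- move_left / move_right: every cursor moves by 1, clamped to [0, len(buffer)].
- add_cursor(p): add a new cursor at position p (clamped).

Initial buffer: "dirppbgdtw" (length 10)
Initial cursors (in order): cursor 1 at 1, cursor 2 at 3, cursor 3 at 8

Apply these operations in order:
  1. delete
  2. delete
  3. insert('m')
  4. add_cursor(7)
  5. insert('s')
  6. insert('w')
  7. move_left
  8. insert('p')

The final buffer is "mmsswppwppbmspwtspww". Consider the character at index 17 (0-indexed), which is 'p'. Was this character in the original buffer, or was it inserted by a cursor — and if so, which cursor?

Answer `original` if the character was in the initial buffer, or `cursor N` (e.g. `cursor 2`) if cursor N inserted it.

Answer: cursor 4

Derivation:
After op 1 (delete): buffer="ippbgtw" (len 7), cursors c1@0 c2@1 c3@5, authorship .......
After op 2 (delete): buffer="ppbtw" (len 5), cursors c1@0 c2@0 c3@3, authorship .....
After op 3 (insert('m')): buffer="mmppbmtw" (len 8), cursors c1@2 c2@2 c3@6, authorship 12...3..
After op 4 (add_cursor(7)): buffer="mmppbmtw" (len 8), cursors c1@2 c2@2 c3@6 c4@7, authorship 12...3..
After op 5 (insert('s')): buffer="mmssppbmstsw" (len 12), cursors c1@4 c2@4 c3@9 c4@11, authorship 1212...33.4.
After op 6 (insert('w')): buffer="mmsswwppbmswtsww" (len 16), cursors c1@6 c2@6 c3@12 c4@15, authorship 121212...333.44.
After op 7 (move_left): buffer="mmsswwppbmswtsww" (len 16), cursors c1@5 c2@5 c3@11 c4@14, authorship 121212...333.44.
After op 8 (insert('p')): buffer="mmsswppwppbmspwtspww" (len 20), cursors c1@7 c2@7 c3@14 c4@18, authorship 12121122...3333.444.
Authorship (.=original, N=cursor N): 1 2 1 2 1 1 2 2 . . . 3 3 3 3 . 4 4 4 .
Index 17: author = 4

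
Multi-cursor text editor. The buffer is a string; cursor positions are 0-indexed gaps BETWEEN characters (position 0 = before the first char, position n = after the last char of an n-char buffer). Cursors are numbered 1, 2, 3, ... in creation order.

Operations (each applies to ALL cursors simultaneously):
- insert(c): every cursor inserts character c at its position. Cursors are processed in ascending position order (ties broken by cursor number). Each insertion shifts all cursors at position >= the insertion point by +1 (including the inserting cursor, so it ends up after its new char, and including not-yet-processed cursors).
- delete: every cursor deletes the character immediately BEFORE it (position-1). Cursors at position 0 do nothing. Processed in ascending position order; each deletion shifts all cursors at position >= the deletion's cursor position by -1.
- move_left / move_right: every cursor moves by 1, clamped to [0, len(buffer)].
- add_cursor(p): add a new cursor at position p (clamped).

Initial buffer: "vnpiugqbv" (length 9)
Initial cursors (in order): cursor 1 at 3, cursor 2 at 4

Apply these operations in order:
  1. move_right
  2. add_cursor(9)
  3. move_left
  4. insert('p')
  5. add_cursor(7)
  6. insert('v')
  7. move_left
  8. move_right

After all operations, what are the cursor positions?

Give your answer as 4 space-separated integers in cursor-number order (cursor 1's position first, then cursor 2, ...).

Answer: 5 8 15 10

Derivation:
After op 1 (move_right): buffer="vnpiugqbv" (len 9), cursors c1@4 c2@5, authorship .........
After op 2 (add_cursor(9)): buffer="vnpiugqbv" (len 9), cursors c1@4 c2@5 c3@9, authorship .........
After op 3 (move_left): buffer="vnpiugqbv" (len 9), cursors c1@3 c2@4 c3@8, authorship .........
After op 4 (insert('p')): buffer="vnppipugqbpv" (len 12), cursors c1@4 c2@6 c3@11, authorship ...1.2....3.
After op 5 (add_cursor(7)): buffer="vnppipugqbpv" (len 12), cursors c1@4 c2@6 c4@7 c3@11, authorship ...1.2....3.
After op 6 (insert('v')): buffer="vnppvipvuvgqbpvv" (len 16), cursors c1@5 c2@8 c4@10 c3@15, authorship ...11.22.4...33.
After op 7 (move_left): buffer="vnppvipvuvgqbpvv" (len 16), cursors c1@4 c2@7 c4@9 c3@14, authorship ...11.22.4...33.
After op 8 (move_right): buffer="vnppvipvuvgqbpvv" (len 16), cursors c1@5 c2@8 c4@10 c3@15, authorship ...11.22.4...33.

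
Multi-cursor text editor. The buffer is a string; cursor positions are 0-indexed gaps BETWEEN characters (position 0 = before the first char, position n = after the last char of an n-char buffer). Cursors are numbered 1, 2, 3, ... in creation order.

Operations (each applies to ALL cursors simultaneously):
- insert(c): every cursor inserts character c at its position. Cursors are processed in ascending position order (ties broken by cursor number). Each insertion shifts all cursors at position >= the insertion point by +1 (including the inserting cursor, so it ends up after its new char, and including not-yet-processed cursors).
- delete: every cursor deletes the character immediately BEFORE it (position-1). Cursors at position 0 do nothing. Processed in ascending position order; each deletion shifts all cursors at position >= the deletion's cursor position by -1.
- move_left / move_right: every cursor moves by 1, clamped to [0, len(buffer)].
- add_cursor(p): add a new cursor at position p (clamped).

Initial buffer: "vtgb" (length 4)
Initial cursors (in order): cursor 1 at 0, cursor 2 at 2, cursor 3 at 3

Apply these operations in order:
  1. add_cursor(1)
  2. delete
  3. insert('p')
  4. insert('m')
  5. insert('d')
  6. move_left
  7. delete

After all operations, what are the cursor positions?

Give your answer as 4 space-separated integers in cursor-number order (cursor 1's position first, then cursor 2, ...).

After op 1 (add_cursor(1)): buffer="vtgb" (len 4), cursors c1@0 c4@1 c2@2 c3@3, authorship ....
After op 2 (delete): buffer="b" (len 1), cursors c1@0 c2@0 c3@0 c4@0, authorship .
After op 3 (insert('p')): buffer="ppppb" (len 5), cursors c1@4 c2@4 c3@4 c4@4, authorship 1234.
After op 4 (insert('m')): buffer="ppppmmmmb" (len 9), cursors c1@8 c2@8 c3@8 c4@8, authorship 12341234.
After op 5 (insert('d')): buffer="ppppmmmmddddb" (len 13), cursors c1@12 c2@12 c3@12 c4@12, authorship 123412341234.
After op 6 (move_left): buffer="ppppmmmmddddb" (len 13), cursors c1@11 c2@11 c3@11 c4@11, authorship 123412341234.
After op 7 (delete): buffer="ppppmmmdb" (len 9), cursors c1@7 c2@7 c3@7 c4@7, authorship 12341234.

Answer: 7 7 7 7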